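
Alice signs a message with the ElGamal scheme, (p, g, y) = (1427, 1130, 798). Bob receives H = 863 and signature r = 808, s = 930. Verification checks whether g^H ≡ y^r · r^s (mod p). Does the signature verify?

Left side g^H mod p:
Squares mod 1427: 1130^1≡1130, 1130^2≡1162, 1130^4≡302, 1130^8≡1303, 1130^16≡1106, 1130^32≡297, 1130^64≡1162, 1130^128≡302, 1130^256≡1303, 1130^512≡1106
863 = 512 + 256 + 64 + 16 + 8 + 4 + 2 + 1, so 1130^863 ≡ 1106·1303·1162·1106·1303·302·1162·1130 ≡ 1103 (mod 1427)
Right side y^r · r^s mod p:
Squares mod 1427: 798^1≡798, 798^2≡362, 798^4≡1187, 798^8≡520, 798^16≡697, 798^32≡629, 798^64≡362, 798^128≡1187, 798^256≡520, 798^512≡697
808 = 512 + 256 + 32 + 8, so 798^808 ≡ 697·520·629·520 ≡ 362 (mod 1427)
Squares mod 1427: 808^1≡808, 808^2≡725, 808^4≡489, 808^8≡812, 808^16≡70, 808^32≡619, 808^64≡725, 808^128≡489, 808^256≡812, 808^512≡70
930 = 512 + 256 + 128 + 32 + 2, so 808^930 ≡ 70·812·489·619·725 ≡ 1 (mod 1427)
362·1 = 362 ≡ 362 (mod 1427)
1103 ≠ 362, so verification fails.

does not verify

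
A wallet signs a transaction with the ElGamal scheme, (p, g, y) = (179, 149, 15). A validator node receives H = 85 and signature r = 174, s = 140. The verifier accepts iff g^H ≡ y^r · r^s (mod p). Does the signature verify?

Left side g^H mod p:
149^85 mod 179 = 43
Right side y^r · r^s mod p:
15^174 mod 179 = 151
174^140 mod 179 = 51
151·51 = 7701 ≡ 4 (mod 179)
43 ≠ 4, so verification fails.

does not verify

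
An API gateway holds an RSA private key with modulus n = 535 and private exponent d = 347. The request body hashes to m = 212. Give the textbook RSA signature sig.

518

Squares mod 535: m^1≡212, m^2≡4, m^4≡16, m^8≡256, m^16≡266, m^32≡136, m^64≡306, m^128≡11, m^256≡121
347 = 256 + 64 + 16 + 8 + 2 + 1, so m^347 ≡ 121·306·266·256·4·212 ≡ 518 (mod 535)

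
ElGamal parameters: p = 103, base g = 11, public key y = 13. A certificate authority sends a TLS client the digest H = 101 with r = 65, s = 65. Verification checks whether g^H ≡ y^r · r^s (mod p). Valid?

yes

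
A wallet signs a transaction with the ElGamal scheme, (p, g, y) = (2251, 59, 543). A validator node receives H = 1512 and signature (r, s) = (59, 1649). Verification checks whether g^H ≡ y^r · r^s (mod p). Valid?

Left side g^H mod p:
Squares mod 2251: 59^1≡59, 59^2≡1230, 59^4≡228, 59^8≡211, 59^16≡1752, 59^32≡1391, 59^64≡1272, 59^128≡1766, 59^256≡1121, 59^512≡583, 59^1024≡2239
1512 = 1024 + 256 + 128 + 64 + 32 + 8, so 59^1512 ≡ 2239·1121·1766·1272·1391·211 ≡ 837 (mod 2251)
Right side y^r · r^s mod p:
Squares mod 2251: 543^1≡543, 543^2≡2219, 543^4≡1024, 543^8≡1861, 543^16≡1283, 543^32≡608
59 = 32 + 16 + 8 + 2 + 1, so 543^59 ≡ 608·1283·1861·2219·543 ≡ 979 (mod 2251)
Squares mod 2251: 59^1≡59, 59^2≡1230, 59^4≡228, 59^8≡211, 59^16≡1752, 59^32≡1391, 59^64≡1272, 59^128≡1766, 59^256≡1121, 59^512≡583, 59^1024≡2239
1649 = 1024 + 512 + 64 + 32 + 16 + 1, so 59^1649 ≡ 2239·583·1272·1391·1752·59 ≡ 496 (mod 2251)
979·496 = 485584 ≡ 1619 (mod 2251)
837 ≠ 1619, so verification fails.

no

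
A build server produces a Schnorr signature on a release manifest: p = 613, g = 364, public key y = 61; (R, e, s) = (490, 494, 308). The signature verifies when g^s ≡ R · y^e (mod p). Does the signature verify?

does not verify

g^s mod p:
364^308 mod 613 = 525
R · y^e mod p:
61^494 mod 613 = 265
490·265 = 129850 ≡ 507 (mod 613)
525 ≠ 507; the check fails.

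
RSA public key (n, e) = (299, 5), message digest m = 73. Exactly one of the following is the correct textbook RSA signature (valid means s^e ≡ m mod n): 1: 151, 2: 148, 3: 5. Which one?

Candidate 1: 151^5 mod 299 = 73
  → matches m = 73
Candidate 2: 148^5 mod 299 = 226
Candidate 3: 5^5 mod 299 = 135

1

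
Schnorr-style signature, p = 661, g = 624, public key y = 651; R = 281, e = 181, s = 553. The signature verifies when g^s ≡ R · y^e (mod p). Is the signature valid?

g^s mod p:
624^2 = 389376 ≡ 47
624^4 ≡ 47^2 = 2209 ≡ 226
624^8 ≡ 226^2 = 51076 ≡ 179
624^16 ≡ 179^2 = 32041 ≡ 313
624^32 ≡ 313^2 = 97969 ≡ 141
624^64 ≡ 141^2 = 19881 ≡ 51
624^128 ≡ 51^2 = 2601 ≡ 618
624^256 ≡ 618^2 = 381924 ≡ 527
624^512 ≡ 527^2 = 277729 ≡ 109
553 = 512 + 32 + 8 + 1, so 624^553 ≡ 109·141·179·624 ≡ 486 (mod 661)
R · y^e mod p:
651^2 = 423801 ≡ 100
651^4 ≡ 100^2 = 10000 ≡ 85
651^8 ≡ 85^2 = 7225 ≡ 615
651^16 ≡ 615^2 = 378225 ≡ 133
651^32 ≡ 133^2 = 17689 ≡ 503
651^64 ≡ 503^2 = 253009 ≡ 507
651^128 ≡ 507^2 = 257049 ≡ 581
181 = 128 + 32 + 16 + 4 + 1, so 651^181 ≡ 581·503·133·85·651 ≡ 444 (mod 661)
281·444 = 124764 ≡ 496 (mod 661)
486 ≠ 496; the check fails.

invalid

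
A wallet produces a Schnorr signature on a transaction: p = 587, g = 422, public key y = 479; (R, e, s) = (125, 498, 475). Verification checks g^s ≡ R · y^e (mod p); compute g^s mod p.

304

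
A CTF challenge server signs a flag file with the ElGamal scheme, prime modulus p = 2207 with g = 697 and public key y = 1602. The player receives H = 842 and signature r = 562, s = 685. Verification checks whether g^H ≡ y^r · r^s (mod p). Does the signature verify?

Left side g^H mod p:
697^842 mod 2207 = 1879
Right side y^r · r^s mod p:
1602^562 mod 2207 = 379
562^685 mod 2207 = 1149
379·1149 = 435471 ≡ 692 (mod 2207)
1879 ≠ 692, so verification fails.

does not verify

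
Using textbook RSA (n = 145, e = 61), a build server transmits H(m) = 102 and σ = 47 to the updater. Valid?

σ^61 mod 145 = 102
σ^61 mod 145 = 102 matches H(m).

yes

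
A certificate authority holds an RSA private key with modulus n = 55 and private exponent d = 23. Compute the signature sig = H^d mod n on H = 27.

48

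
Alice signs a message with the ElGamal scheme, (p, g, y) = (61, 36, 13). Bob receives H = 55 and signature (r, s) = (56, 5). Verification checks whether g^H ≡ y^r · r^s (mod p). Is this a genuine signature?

forged

Left side g^H mod p:
36^2 = 1296 ≡ 15
36^4 ≡ 15^2 = 225 ≡ 42
36^8 ≡ 42^2 = 1764 ≡ 56
36^16 ≡ 56^2 = 3136 ≡ 25
36^32 ≡ 25^2 = 625 ≡ 15
55 = 32 + 16 + 4 + 2 + 1, so 36^55 ≡ 15·25·42·15·36 ≡ 14 (mod 61)
Right side y^r · r^s mod p:
13^2 = 169 ≡ 47
13^4 ≡ 47^2 = 2209 ≡ 13
13^8 ≡ 13^2 = 169 ≡ 47
13^16 ≡ 47^2 = 2209 ≡ 13
13^32 ≡ 13^2 = 169 ≡ 47
56 = 32 + 16 + 8, so 13^56 ≡ 47·13·47 ≡ 47 (mod 61)
56^2 = 3136 ≡ 25
56^4 ≡ 25^2 = 625 ≡ 15
5 = 4 + 1, so 56^5 ≡ 15·56 ≡ 47 (mod 61)
47·47 = 2209 ≡ 13 (mod 61)
14 ≠ 13, so verification fails.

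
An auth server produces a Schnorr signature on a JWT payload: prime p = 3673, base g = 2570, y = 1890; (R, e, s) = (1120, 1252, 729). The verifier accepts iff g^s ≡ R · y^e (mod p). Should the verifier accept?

g^s mod p:
2570^2 = 6604900 ≡ 846
2570^4 ≡ 846^2 = 715716 ≡ 3154
2570^8 ≡ 3154^2 = 9947716 ≡ 1232
2570^16 ≡ 1232^2 = 1517824 ≡ 875
2570^32 ≡ 875^2 = 765625 ≡ 1641
2570^64 ≡ 1641^2 = 2692881 ≡ 572
2570^128 ≡ 572^2 = 327184 ≡ 287
2570^256 ≡ 287^2 = 82369 ≡ 1563
2570^512 ≡ 1563^2 = 2442969 ≡ 424
729 = 512 + 128 + 64 + 16 + 8 + 1, so 2570^729 ≡ 424·287·572·875·1232·2570 ≡ 2182 (mod 3673)
R · y^e mod p:
1890^2 = 3572100 ≡ 1944
1890^4 ≡ 1944^2 = 3779136 ≡ 3292
1890^8 ≡ 3292^2 = 10837264 ≡ 1914
1890^16 ≡ 1914^2 = 3663396 ≡ 1415
1890^32 ≡ 1415^2 = 2002225 ≡ 440
1890^64 ≡ 440^2 = 193600 ≡ 2604
1890^128 ≡ 2604^2 = 6780816 ≡ 458
1890^256 ≡ 458^2 = 209764 ≡ 403
1890^512 ≡ 403^2 = 162409 ≡ 797
1890^1024 ≡ 797^2 = 635209 ≡ 3453
1252 = 1024 + 128 + 64 + 32 + 4, so 1890^1252 ≡ 3453·458·2604·440·3292 ≡ 1475 (mod 3673)
1120·1475 = 1652000 ≡ 2823 (mod 3673)
2182 ≠ 2823; the check fails.

reject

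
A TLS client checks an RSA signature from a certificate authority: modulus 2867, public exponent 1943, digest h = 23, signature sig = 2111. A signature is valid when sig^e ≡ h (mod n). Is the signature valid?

valid

Squares mod 2867: sig^1≡2111, sig^2≡1003, sig^4≡2559, sig^8≡253, sig^16≡935, sig^32≡2657, sig^64≡1095, sig^128≡619, sig^256≡1850, sig^512≡2169, sig^1024≡2681
1943 = 1024 + 512 + 256 + 128 + 16 + 4 + 2 + 1, so sig^1943 ≡ 2681·2169·1850·619·935·2559·1003·2111 ≡ 23 (mod 2867)
Since 23 equals the digest 23, verification succeeds.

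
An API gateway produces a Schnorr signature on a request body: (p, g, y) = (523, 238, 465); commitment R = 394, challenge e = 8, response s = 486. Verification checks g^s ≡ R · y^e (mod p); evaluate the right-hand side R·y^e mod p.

9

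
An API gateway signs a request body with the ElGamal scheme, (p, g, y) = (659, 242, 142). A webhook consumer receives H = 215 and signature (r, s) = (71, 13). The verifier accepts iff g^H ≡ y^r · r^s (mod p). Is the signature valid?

Left side g^H mod p:
Squares mod 659: 242^1≡242, 242^2≡572, 242^4≡320, 242^8≡255, 242^16≡443, 242^32≡526, 242^64≡555, 242^128≡272
215 = 128 + 64 + 16 + 4 + 2 + 1, so 242^215 ≡ 272·555·443·320·572·242 ≡ 399 (mod 659)
Right side y^r · r^s mod p:
Squares mod 659: 142^1≡142, 142^2≡394, 142^4≡371, 142^8≡569, 142^16≡192, 142^32≡619, 142^64≡282
71 = 64 + 4 + 2 + 1, so 142^71 ≡ 282·371·394·142 ≡ 109 (mod 659)
Squares mod 659: 71^1≡71, 71^2≡428, 71^4≡641, 71^8≡324
13 = 8 + 4 + 1, so 71^13 ≡ 324·641·71 ≡ 439 (mod 659)
109·439 = 47851 ≡ 403 (mod 659)
399 ≠ 403, so verification fails.

invalid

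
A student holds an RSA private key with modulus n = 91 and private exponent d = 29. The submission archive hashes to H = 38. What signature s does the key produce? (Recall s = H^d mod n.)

H^2 ≡ 38^2 = 1444 ≡ 79
H^4 ≡ 79^2 = 6241 ≡ 53
H^8 ≡ 53^2 = 2809 ≡ 79
H^16 ≡ 79^2 = 6241 ≡ 53
29 = 16 + 8 + 4 + 1, so H^29 ≡ 53·79·53·38 ≡ 12 (mod 91)

12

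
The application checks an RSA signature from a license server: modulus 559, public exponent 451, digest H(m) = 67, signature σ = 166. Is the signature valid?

Squares mod 559: σ^1≡166, σ^2≡165, σ^4≡393, σ^8≡165, σ^16≡393, σ^32≡165, σ^64≡393, σ^128≡165, σ^256≡393
451 = 256 + 128 + 64 + 2 + 1, so σ^451 ≡ 393·165·393·165·166 ≡ 166 (mod 559)
166 ≠ 67, so verification fails.

invalid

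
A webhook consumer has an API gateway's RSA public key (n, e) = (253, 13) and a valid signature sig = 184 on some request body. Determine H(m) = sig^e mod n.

sig^2 ≡ 184^2 = 33856 ≡ 207
sig^4 ≡ 207^2 = 42849 ≡ 92
sig^8 ≡ 92^2 = 8464 ≡ 115
13 = 8 + 4 + 1, so sig^13 ≡ 115·92·184 ≡ 138 (mod 253)

138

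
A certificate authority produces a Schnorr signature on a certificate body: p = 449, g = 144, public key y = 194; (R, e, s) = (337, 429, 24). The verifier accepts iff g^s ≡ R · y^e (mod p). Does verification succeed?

g^s mod p:
144^2 = 20736 ≡ 82
144^4 ≡ 82^2 = 6724 ≡ 438
144^8 ≡ 438^2 = 191844 ≡ 121
144^16 ≡ 121^2 = 14641 ≡ 273
24 = 16 + 8, so 144^24 ≡ 273·121 ≡ 256 (mod 449)
R · y^e mod p:
194^2 = 37636 ≡ 369
194^4 ≡ 369^2 = 136161 ≡ 114
194^8 ≡ 114^2 = 12996 ≡ 424
194^16 ≡ 424^2 = 179776 ≡ 176
194^32 ≡ 176^2 = 30976 ≡ 444
194^64 ≡ 444^2 = 197136 ≡ 25
194^128 ≡ 25^2 = 625 ≡ 176
194^256 ≡ 176^2 = 30976 ≡ 444
429 = 256 + 128 + 32 + 8 + 4 + 1, so 194^429 ≡ 444·176·444·424·114·194 ≡ 126 (mod 449)
337·126 = 42462 ≡ 256 (mod 449)
256 ≡ 256 (mod 449); signature holds.

passes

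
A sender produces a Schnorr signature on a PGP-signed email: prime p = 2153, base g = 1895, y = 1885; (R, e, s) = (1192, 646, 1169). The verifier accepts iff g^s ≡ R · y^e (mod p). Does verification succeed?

g^s mod p:
1895^2 = 3591025 ≡ 1974
1895^4 ≡ 1974^2 = 3896676 ≡ 1899
1895^8 ≡ 1899^2 = 3606201 ≡ 2079
1895^16 ≡ 2079^2 = 4322241 ≡ 1170
1895^32 ≡ 1170^2 = 1368900 ≡ 1745
1895^64 ≡ 1745^2 = 3045025 ≡ 683
1895^128 ≡ 683^2 = 466489 ≡ 1441
1895^256 ≡ 1441^2 = 2076481 ≡ 989
1895^512 ≡ 989^2 = 978121 ≡ 659
1895^1024 ≡ 659^2 = 434281 ≡ 1528
1169 = 1024 + 128 + 16 + 1, so 1895^1169 ≡ 1528·1441·1170·1895 ≡ 279 (mod 2153)
R · y^e mod p:
1885^2 = 3553225 ≡ 775
1885^4 ≡ 775^2 = 600625 ≡ 2091
1885^8 ≡ 2091^2 = 4372281 ≡ 1691
1885^16 ≡ 1691^2 = 2859481 ≡ 297
1885^32 ≡ 297^2 = 88209 ≡ 2089
1885^64 ≡ 2089^2 = 4363921 ≡ 1943
1885^128 ≡ 1943^2 = 3775249 ≡ 1040
1885^256 ≡ 1040^2 = 1081600 ≡ 794
1885^512 ≡ 794^2 = 630436 ≡ 1760
646 = 512 + 128 + 4 + 2, so 1885^646 ≡ 1760·1040·2091·775 ≡ 1736 (mod 2153)
1192·1736 = 2069312 ≡ 279 (mod 2153)
279 ≡ 279 (mod 2153); signature holds.

passes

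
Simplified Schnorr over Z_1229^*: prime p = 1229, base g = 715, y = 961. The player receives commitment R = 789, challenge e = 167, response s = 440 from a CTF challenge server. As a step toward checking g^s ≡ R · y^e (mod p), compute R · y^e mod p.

198

Squares mod 1229: 961^1≡961, 961^2≡542, 961^4≡33, 961^8≡1089, 961^16≡1165, 961^32≡409, 961^64≡137, 961^128≡334
167 = 128 + 32 + 4 + 2 + 1, so 961^167 ≡ 334·409·33·542·961 ≡ 61 (mod 1229)
R · y^e ≡ 789·61 = 48129 ≡ 198 (mod 1229)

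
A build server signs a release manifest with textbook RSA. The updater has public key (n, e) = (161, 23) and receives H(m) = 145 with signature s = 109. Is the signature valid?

s^2 ≡ 109^2 = 11881 ≡ 128
s^4 ≡ 128^2 = 16384 ≡ 123
s^8 ≡ 123^2 = 15129 ≡ 156
s^16 ≡ 156^2 = 24336 ≡ 25
23 = 16 + 4 + 2 + 1, so s^23 ≡ 25·123·128·109 ≡ 86 (mod 161)
The recovered value 86 does not match the digest 145.

invalid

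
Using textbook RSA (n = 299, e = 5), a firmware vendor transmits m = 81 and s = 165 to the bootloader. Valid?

Squares mod 299: s^1≡165, s^2≡16, s^4≡256
5 = 4 + 1, so s^5 ≡ 256·165 ≡ 81 (mod 299)
s^5 mod 299 = 81 matches m.

yes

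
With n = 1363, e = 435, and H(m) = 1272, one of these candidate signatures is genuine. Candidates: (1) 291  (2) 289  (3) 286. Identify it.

3

Candidate 1: Squares mod 1363: 291^1≡291, 291^2≡175, 291^4≡639, 291^8≡784, 291^16≡1306, 291^32≡523, 291^64≡929, 291^128≡262, 291^256≡494; 435 = 256 + 128 + 32 + 16 + 2 + 1, so 291^435 ≡ 494·262·523·1306·175·291 ≡ 958 (mod 1363)
Candidate 2: Squares mod 1363: 289^1≡289, 289^2≡378, 289^4≡1132, 289^8≡204, 289^16≡726, 289^32≡958, 289^64≡465, 289^128≡871, 289^256≡813; 435 = 256 + 128 + 32 + 16 + 2 + 1, so 289^435 ≡ 813·871·958·726·378·289 ≡ 1246 (mod 1363)
Candidate 3: Squares mod 1363: 286^1≡286, 286^2≡16, 286^4≡256, 286^8≡112, 286^16≡277, 286^32≡401, 286^64≡1330, 286^128≡1089, 286^256≡111; 435 = 256 + 128 + 32 + 16 + 2 + 1, so 286^435 ≡ 111·1089·401·277·16·286 ≡ 1272 (mod 1363)
  → matches H(m) = 1272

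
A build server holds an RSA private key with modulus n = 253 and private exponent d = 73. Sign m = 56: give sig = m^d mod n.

221

m^2 ≡ 56^2 = 3136 ≡ 100
m^4 ≡ 100^2 = 10000 ≡ 133
m^8 ≡ 133^2 = 17689 ≡ 232
m^16 ≡ 232^2 = 53824 ≡ 188
m^32 ≡ 188^2 = 35344 ≡ 177
m^64 ≡ 177^2 = 31329 ≡ 210
73 = 64 + 8 + 1, so m^73 ≡ 210·232·56 ≡ 221 (mod 253)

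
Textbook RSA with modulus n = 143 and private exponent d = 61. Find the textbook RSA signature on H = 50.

50

H^2 ≡ 50^2 = 2500 ≡ 69
H^4 ≡ 69^2 = 4761 ≡ 42
H^8 ≡ 42^2 = 1764 ≡ 48
H^16 ≡ 48^2 = 2304 ≡ 16
H^32 ≡ 16^2 = 256 ≡ 113
61 = 32 + 16 + 8 + 4 + 1, so H^61 ≡ 113·16·48·42·50 ≡ 50 (mod 143)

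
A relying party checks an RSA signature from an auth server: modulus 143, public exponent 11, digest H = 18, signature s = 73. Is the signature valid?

valid

s^2 ≡ 73^2 = 5329 ≡ 38
s^4 ≡ 38^2 = 1444 ≡ 14
s^8 ≡ 14^2 = 196 ≡ 53
11 = 8 + 2 + 1, so s^11 ≡ 53·38·73 ≡ 18 (mod 143)
s^11 mod 143 = 18 matches H.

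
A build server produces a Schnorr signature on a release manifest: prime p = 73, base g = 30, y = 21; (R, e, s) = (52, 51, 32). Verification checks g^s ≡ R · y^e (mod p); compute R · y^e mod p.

64

21^2 = 441 ≡ 3
21^4 ≡ 3^2 = 9
21^8 ≡ 9^2 = 81 ≡ 8
21^16 ≡ 8^2 = 64
21^32 ≡ 64^2 = 4096 ≡ 8
51 = 32 + 16 + 2 + 1, so 21^51 ≡ 8·64·3·21 ≡ 63 (mod 73)
R · y^e ≡ 52·63 = 3276 ≡ 64 (mod 73)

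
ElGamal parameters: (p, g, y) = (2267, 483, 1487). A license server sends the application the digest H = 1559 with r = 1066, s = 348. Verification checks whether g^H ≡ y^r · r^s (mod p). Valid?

Left side g^H mod p:
483^2 = 233289 ≡ 2055
483^4 ≡ 2055^2 = 4223025 ≡ 1871
483^8 ≡ 1871^2 = 3500641 ≡ 393
483^16 ≡ 393^2 = 154449 ≡ 293
483^32 ≡ 293^2 = 85849 ≡ 1970
483^64 ≡ 1970^2 = 3880900 ≡ 2063
483^128 ≡ 2063^2 = 4255969 ≡ 810
483^256 ≡ 810^2 = 656100 ≡ 937
483^512 ≡ 937^2 = 877969 ≡ 640
483^1024 ≡ 640^2 = 409600 ≡ 1540
1559 = 1024 + 512 + 16 + 4 + 2 + 1, so 483^1559 ≡ 1540·640·293·1871·2055·483 ≡ 1387 (mod 2267)
Right side y^r · r^s mod p:
1487^2 = 2211169 ≡ 844
1487^4 ≡ 844^2 = 712336 ≡ 498
1487^8 ≡ 498^2 = 248004 ≡ 901
1487^16 ≡ 901^2 = 811801 ≡ 215
1487^32 ≡ 215^2 = 46225 ≡ 885
1487^64 ≡ 885^2 = 783225 ≡ 1110
1487^128 ≡ 1110^2 = 1232100 ≡ 1119
1487^256 ≡ 1119^2 = 1252161 ≡ 777
1487^512 ≡ 777^2 = 603729 ≡ 707
1487^1024 ≡ 707^2 = 499849 ≡ 1109
1066 = 1024 + 32 + 8 + 2, so 1487^1066 ≡ 1109·885·901·844 ≡ 1501 (mod 2267)
1066^2 = 1136356 ≡ 589
1066^4 ≡ 589^2 = 346921 ≡ 70
1066^8 ≡ 70^2 = 4900 ≡ 366
1066^16 ≡ 366^2 = 133956 ≡ 203
1066^32 ≡ 203^2 = 41209 ≡ 403
1066^64 ≡ 403^2 = 162409 ≡ 1452
1066^128 ≡ 1452^2 = 2108304 ≡ 2261
1066^256 ≡ 2261^2 = 5112121 ≡ 36
348 = 256 + 64 + 16 + 8 + 4, so 1066^348 ≡ 36·1452·203·366·70 ≡ 2082 (mod 2267)
1501·2082 = 3125082 ≡ 1156 (mod 2267)
1387 ≠ 1156, so verification fails.

no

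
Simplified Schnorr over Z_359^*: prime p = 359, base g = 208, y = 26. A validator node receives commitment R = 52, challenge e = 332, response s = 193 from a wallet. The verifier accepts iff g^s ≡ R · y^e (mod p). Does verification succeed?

g^s mod p:
208^2 = 43264 ≡ 184
208^4 ≡ 184^2 = 33856 ≡ 110
208^8 ≡ 110^2 = 12100 ≡ 253
208^16 ≡ 253^2 = 64009 ≡ 107
208^32 ≡ 107^2 = 11449 ≡ 320
208^64 ≡ 320^2 = 102400 ≡ 85
208^128 ≡ 85^2 = 7225 ≡ 45
193 = 128 + 64 + 1, so 208^193 ≡ 45·85·208 ≡ 56 (mod 359)
R · y^e mod p:
26^2 = 676 ≡ 317
26^4 ≡ 317^2 = 100489 ≡ 328
26^8 ≡ 328^2 = 107584 ≡ 243
26^16 ≡ 243^2 = 59049 ≡ 173
26^32 ≡ 173^2 = 29929 ≡ 132
26^64 ≡ 132^2 = 17424 ≡ 192
26^128 ≡ 192^2 = 36864 ≡ 246
26^256 ≡ 246^2 = 60516 ≡ 204
332 = 256 + 64 + 8 + 4, so 26^332 ≡ 204·192·243·328 ≡ 222 (mod 359)
52·222 = 11544 ≡ 56 (mod 359)
56 ≡ 56 (mod 359); signature holds.

passes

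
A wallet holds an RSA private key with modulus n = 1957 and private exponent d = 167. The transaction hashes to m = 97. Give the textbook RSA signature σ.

1457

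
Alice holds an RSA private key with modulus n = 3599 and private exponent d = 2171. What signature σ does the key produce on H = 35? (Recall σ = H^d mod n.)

H^2 ≡ 35^2 = 1225
H^4 ≡ 1225^2 = 1500625 ≡ 3441
H^8 ≡ 3441^2 = 11840481 ≡ 3370
H^16 ≡ 3370^2 = 11356900 ≡ 2055
H^32 ≡ 2055^2 = 4223025 ≡ 1398
H^64 ≡ 1398^2 = 1954404 ≡ 147
H^128 ≡ 147^2 = 21609 ≡ 15
H^256 ≡ 15^2 = 225
H^512 ≡ 225^2 = 50625 ≡ 239
H^1024 ≡ 239^2 = 57121 ≡ 3136
H^2048 ≡ 3136^2 = 9834496 ≡ 2028
2171 = 2048 + 64 + 32 + 16 + 8 + 2 + 1, so H^2171 ≡ 2028·147·1398·2055·3370·1225·35 ≡ 795 (mod 3599)

795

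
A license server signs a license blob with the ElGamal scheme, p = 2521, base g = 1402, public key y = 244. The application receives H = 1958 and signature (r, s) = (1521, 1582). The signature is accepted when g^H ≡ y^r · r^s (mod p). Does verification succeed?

fails

Left side g^H mod p:
1402^2 = 1965604 ≡ 1745
1402^4 ≡ 1745^2 = 3045025 ≡ 2178
1402^8 ≡ 2178^2 = 4743684 ≡ 1683
1402^16 ≡ 1683^2 = 2832489 ≡ 1406
1402^32 ≡ 1406^2 = 1976836 ≡ 372
1402^64 ≡ 372^2 = 138384 ≡ 2250
1402^128 ≡ 2250^2 = 5062500 ≡ 332
1402^256 ≡ 332^2 = 110224 ≡ 1821
1402^512 ≡ 1821^2 = 3316041 ≡ 926
1402^1024 ≡ 926^2 = 857476 ≡ 336
1958 = 1024 + 512 + 256 + 128 + 32 + 4 + 2, so 1402^1958 ≡ 336·926·1821·332·372·2178·1745 ≡ 2197 (mod 2521)
Right side y^r · r^s mod p:
244^2 = 59536 ≡ 1553
244^4 ≡ 1553^2 = 2411809 ≡ 1733
244^8 ≡ 1733^2 = 3003289 ≡ 778
244^16 ≡ 778^2 = 605284 ≡ 244
244^32 ≡ 244^2 = 59536 ≡ 1553
244^64 ≡ 1553^2 = 2411809 ≡ 1733
244^128 ≡ 1733^2 = 3003289 ≡ 778
244^256 ≡ 778^2 = 605284 ≡ 244
244^512 ≡ 244^2 = 59536 ≡ 1553
244^1024 ≡ 1553^2 = 2411809 ≡ 1733
1521 = 1024 + 256 + 128 + 64 + 32 + 16 + 1, so 244^1521 ≡ 1733·244·778·1733·1553·244·244 ≡ 1442 (mod 2521)
1521^2 = 2313441 ≡ 1684
1521^4 ≡ 1684^2 = 2835856 ≡ 2252
1521^8 ≡ 2252^2 = 5071504 ≡ 1773
1521^16 ≡ 1773^2 = 3143529 ≡ 2363
1521^32 ≡ 2363^2 = 5583769 ≡ 2275
1521^64 ≡ 2275^2 = 5175625 ≡ 12
1521^128 ≡ 12^2 = 144
1521^256 ≡ 144^2 = 20736 ≡ 568
1521^512 ≡ 568^2 = 322624 ≡ 2457
1521^1024 ≡ 2457^2 = 6036849 ≡ 1575
1582 = 1024 + 512 + 32 + 8 + 4 + 2, so 1521^1582 ≡ 1575·2457·2275·1773·2252·1684 ≡ 31 (mod 2521)
1442·31 = 44702 ≡ 1845 (mod 2521)
2197 ≠ 1845, so verification fails.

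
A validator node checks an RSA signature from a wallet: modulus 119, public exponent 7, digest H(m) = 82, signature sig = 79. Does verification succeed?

fails

sig^2 ≡ 79^2 = 6241 ≡ 53
sig^4 ≡ 53^2 = 2809 ≡ 72
7 = 4 + 2 + 1, so sig^7 ≡ 72·53·79 ≡ 37 (mod 119)
sig^7 mod 119 = 37, but H(m) = 82.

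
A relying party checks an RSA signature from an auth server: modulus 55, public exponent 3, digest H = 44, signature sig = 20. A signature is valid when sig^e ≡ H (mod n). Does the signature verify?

sig^2 ≡ 20^2 = 400 ≡ 15
3 = 2 + 1, so sig^3 ≡ 15·20 ≡ 25 (mod 55)
25 ≠ 44, so verification fails.

does not verify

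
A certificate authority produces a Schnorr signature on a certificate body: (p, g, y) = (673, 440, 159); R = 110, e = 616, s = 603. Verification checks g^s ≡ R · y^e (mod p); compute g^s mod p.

Squares mod 673: 440^1≡440, 440^2≡449, 440^4≡374, 440^8≡565, 440^16≡223, 440^32≡600, 440^64≡618, 440^128≡333, 440^256≡517, 440^512≡108
603 = 512 + 64 + 16 + 8 + 2 + 1, so 440^603 ≡ 108·618·223·565·449·440 ≡ 457 (mod 673)

457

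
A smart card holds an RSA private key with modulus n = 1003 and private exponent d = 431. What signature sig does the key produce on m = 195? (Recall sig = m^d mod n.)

763

m^2 ≡ 195^2 = 38025 ≡ 914
m^4 ≡ 914^2 = 835396 ≡ 900
m^8 ≡ 900^2 = 810000 ≡ 579
m^16 ≡ 579^2 = 335241 ≡ 239
m^32 ≡ 239^2 = 57121 ≡ 953
m^64 ≡ 953^2 = 908209 ≡ 494
m^128 ≡ 494^2 = 244036 ≡ 307
m^256 ≡ 307^2 = 94249 ≡ 970
431 = 256 + 128 + 32 + 8 + 4 + 2 + 1, so m^431 ≡ 970·307·953·579·900·914·195 ≡ 763 (mod 1003)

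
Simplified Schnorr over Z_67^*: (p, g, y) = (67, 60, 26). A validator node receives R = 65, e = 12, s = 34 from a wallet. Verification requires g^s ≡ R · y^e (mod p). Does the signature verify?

g^s mod p:
60^2 = 3600 ≡ 49
60^4 ≡ 49^2 = 2401 ≡ 56
60^8 ≡ 56^2 = 3136 ≡ 54
60^16 ≡ 54^2 = 2916 ≡ 35
60^32 ≡ 35^2 = 1225 ≡ 19
34 = 32 + 2, so 60^34 ≡ 19·49 ≡ 60 (mod 67)
R · y^e mod p:
26^2 = 676 ≡ 6
26^4 ≡ 6^2 = 36
26^8 ≡ 36^2 = 1296 ≡ 23
12 = 8 + 4, so 26^12 ≡ 23·36 ≡ 24 (mod 67)
65·24 = 1560 ≡ 19 (mod 67)
60 ≠ 19; the check fails.

does not verify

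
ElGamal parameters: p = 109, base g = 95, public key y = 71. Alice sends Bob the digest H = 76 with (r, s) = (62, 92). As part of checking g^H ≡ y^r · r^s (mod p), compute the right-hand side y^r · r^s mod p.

89

71^2 = 5041 ≡ 27
71^4 ≡ 27^2 = 729 ≡ 75
71^8 ≡ 75^2 = 5625 ≡ 66
71^16 ≡ 66^2 = 4356 ≡ 105
71^32 ≡ 105^2 = 11025 ≡ 16
62 = 32 + 16 + 8 + 4 + 2, so 71^62 ≡ 16·105·66·75·27 ≡ 66 (mod 109)
62^2 = 3844 ≡ 29
62^4 ≡ 29^2 = 841 ≡ 78
62^8 ≡ 78^2 = 6084 ≡ 89
62^16 ≡ 89^2 = 7921 ≡ 73
62^32 ≡ 73^2 = 5329 ≡ 97
62^64 ≡ 97^2 = 9409 ≡ 35
92 = 64 + 16 + 8 + 4, so 62^92 ≡ 35·73·89·78 ≡ 3 (mod 109)
y^r · r^s ≡ 66·3 = 198 ≡ 89 (mod 109)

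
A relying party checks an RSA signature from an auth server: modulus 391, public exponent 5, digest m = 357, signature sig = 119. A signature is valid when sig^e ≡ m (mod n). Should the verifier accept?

sig^2 ≡ 119^2 = 14161 ≡ 85
sig^4 ≡ 85^2 = 7225 ≡ 187
5 = 4 + 1, so sig^5 ≡ 187·119 ≡ 357 (mod 391)
357 = m, so the signature checks out.

accept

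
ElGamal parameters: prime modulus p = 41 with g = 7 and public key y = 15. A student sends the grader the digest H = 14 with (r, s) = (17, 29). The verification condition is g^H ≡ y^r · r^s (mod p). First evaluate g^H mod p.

7^2 = 49 ≡ 8
7^4 ≡ 8^2 = 64 ≡ 23
7^8 ≡ 23^2 = 529 ≡ 37
14 = 8 + 4 + 2, so 7^14 ≡ 37·23·8 ≡ 2 (mod 41)

2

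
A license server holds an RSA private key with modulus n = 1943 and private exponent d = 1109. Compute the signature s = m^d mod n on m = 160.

m^2 ≡ 160^2 = 25600 ≡ 341
m^4 ≡ 341^2 = 116281 ≡ 1644
m^8 ≡ 1644^2 = 2702736 ≡ 23
m^16 ≡ 23^2 = 529
m^32 ≡ 529^2 = 279841 ≡ 49
m^64 ≡ 49^2 = 2401 ≡ 458
m^128 ≡ 458^2 = 209764 ≡ 1863
m^256 ≡ 1863^2 = 3470769 ≡ 571
m^512 ≡ 571^2 = 326041 ≡ 1560
m^1024 ≡ 1560^2 = 2433600 ≡ 964
1109 = 1024 + 64 + 16 + 4 + 1, so m^1109 ≡ 964·458·529·1644·160 ≡ 1758 (mod 1943)

1758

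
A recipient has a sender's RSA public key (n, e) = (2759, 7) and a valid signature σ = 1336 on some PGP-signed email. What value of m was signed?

Squares mod 2759: σ^1≡1336, σ^2≡2582, σ^4≡980
7 = 4 + 2 + 1, so σ^7 ≡ 980·2582·1336 ≡ 2404 (mod 2759)

2404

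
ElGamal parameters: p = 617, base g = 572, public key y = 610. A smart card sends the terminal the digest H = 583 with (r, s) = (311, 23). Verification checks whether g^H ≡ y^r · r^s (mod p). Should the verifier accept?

Left side g^H mod p:
Squares mod 617: 572^1≡572, 572^2≡174, 572^4≡43, 572^8≡615, 572^16≡4, 572^32≡16, 572^64≡256, 572^128≡134, 572^256≡63, 572^512≡267
583 = 512 + 64 + 4 + 2 + 1, so 572^583 ≡ 267·256·43·174·572 ≡ 611 (mod 617)
Right side y^r · r^s mod p:
Squares mod 617: 610^1≡610, 610^2≡49, 610^4≡550, 610^8≡170, 610^16≡518, 610^32≡546, 610^64≡105, 610^128≡536, 610^256≡391
311 = 256 + 32 + 16 + 4 + 2 + 1, so 610^311 ≡ 391·546·518·550·49·610 ≡ 274 (mod 617)
Squares mod 617: 311^1≡311, 311^2≡469, 311^4≡309, 311^8≡463, 311^16≡270
23 = 16 + 4 + 2 + 1, so 311^23 ≡ 270·309·469·311 ≡ 27 (mod 617)
274·27 = 7398 ≡ 611 (mod 617)
611 ≡ 611 (mod 617), so the signature is genuine.

accept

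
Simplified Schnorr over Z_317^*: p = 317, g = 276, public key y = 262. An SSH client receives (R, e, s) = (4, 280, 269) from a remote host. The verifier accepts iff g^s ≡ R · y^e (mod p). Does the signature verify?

does not verify

g^s mod p:
276^2 = 76176 ≡ 96
276^4 ≡ 96^2 = 9216 ≡ 23
276^8 ≡ 23^2 = 529 ≡ 212
276^16 ≡ 212^2 = 44944 ≡ 247
276^32 ≡ 247^2 = 61009 ≡ 145
276^64 ≡ 145^2 = 21025 ≡ 103
276^128 ≡ 103^2 = 10609 ≡ 148
276^256 ≡ 148^2 = 21904 ≡ 31
269 = 256 + 8 + 4 + 1, so 276^269 ≡ 31·212·23·276 ≡ 271 (mod 317)
R · y^e mod p:
262^2 = 68644 ≡ 172
262^4 ≡ 172^2 = 29584 ≡ 103
262^8 ≡ 103^2 = 10609 ≡ 148
262^16 ≡ 148^2 = 21904 ≡ 31
262^32 ≡ 31^2 = 961 ≡ 10
262^64 ≡ 10^2 = 100
262^128 ≡ 100^2 = 10000 ≡ 173
262^256 ≡ 173^2 = 29929 ≡ 131
280 = 256 + 16 + 8, so 262^280 ≡ 131·31·148 ≡ 313 (mod 317)
4·313 = 1252 ≡ 301 (mod 317)
271 ≠ 301; the check fails.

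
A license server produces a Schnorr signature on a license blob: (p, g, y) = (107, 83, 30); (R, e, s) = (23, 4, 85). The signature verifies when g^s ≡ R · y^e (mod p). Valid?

yes

g^s mod p:
Squares mod 107: 83^1≡83, 83^2≡41, 83^4≡76, 83^8≡105, 83^16≡4, 83^32≡16, 83^64≡42
85 = 64 + 16 + 4 + 1, so 83^85 ≡ 42·4·76·83 ≡ 16 (mod 107)
R · y^e mod p:
Squares mod 107: 30^1≡30, 30^2≡44, 30^4≡10
30^4 ≡ 10 (mod 107)
23·10 = 230 ≡ 16 (mod 107)
16 ≡ 16 (mod 107); signature holds.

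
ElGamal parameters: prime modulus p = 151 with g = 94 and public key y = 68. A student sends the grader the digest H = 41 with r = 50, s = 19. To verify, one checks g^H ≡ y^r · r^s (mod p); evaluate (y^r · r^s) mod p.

68^50 mod 151 = 1
50^19 mod 151 = 125
y^r · r^s ≡ 1·125 = 125 ≡ 125 (mod 151)

125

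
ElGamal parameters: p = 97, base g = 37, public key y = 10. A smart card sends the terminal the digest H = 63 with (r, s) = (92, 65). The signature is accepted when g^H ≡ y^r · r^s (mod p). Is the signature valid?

valid

Left side g^H mod p:
Squares mod 97: 37^1≡37, 37^2≡11, 37^4≡24, 37^8≡91, 37^16≡36, 37^32≡35
63 = 32 + 16 + 8 + 4 + 2 + 1, so 37^63 ≡ 35·36·91·24·11·37 ≡ 20 (mod 97)
Right side y^r · r^s mod p:
Squares mod 97: 10^1≡10, 10^2≡3, 10^4≡9, 10^8≡81, 10^16≡62, 10^32≡61, 10^64≡35
92 = 64 + 16 + 8 + 4, so 10^92 ≡ 35·62·81·9 ≡ 54 (mod 97)
Squares mod 97: 92^1≡92, 92^2≡25, 92^4≡43, 92^8≡6, 92^16≡36, 92^32≡35, 92^64≡61
65 = 64 + 1, so 92^65 ≡ 61·92 ≡ 83 (mod 97)
54·83 = 4482 ≡ 20 (mod 97)
20 ≡ 20 (mod 97), so the signature is genuine.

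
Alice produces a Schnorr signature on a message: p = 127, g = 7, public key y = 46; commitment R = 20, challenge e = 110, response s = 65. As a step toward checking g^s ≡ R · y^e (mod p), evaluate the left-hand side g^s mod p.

7^2 = 49
7^4 ≡ 49^2 = 2401 ≡ 115
7^8 ≡ 115^2 = 13225 ≡ 17
7^16 ≡ 17^2 = 289 ≡ 35
7^32 ≡ 35^2 = 1225 ≡ 82
7^64 ≡ 82^2 = 6724 ≡ 120
65 = 64 + 1, so 7^65 ≡ 120·7 ≡ 78 (mod 127)

78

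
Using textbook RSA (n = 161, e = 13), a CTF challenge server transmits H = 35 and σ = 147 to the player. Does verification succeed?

σ^2 ≡ 147^2 = 21609 ≡ 35
σ^4 ≡ 35^2 = 1225 ≡ 98
σ^8 ≡ 98^2 = 9604 ≡ 105
13 = 8 + 4 + 1, so σ^13 ≡ 105·98·147 ≡ 35 (mod 161)
35 = H, so the signature checks out.

passes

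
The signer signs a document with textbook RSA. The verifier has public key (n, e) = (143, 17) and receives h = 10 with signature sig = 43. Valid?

yes

sig^2 ≡ 43^2 = 1849 ≡ 133
sig^4 ≡ 133^2 = 17689 ≡ 100
sig^8 ≡ 100^2 = 10000 ≡ 133
sig^16 ≡ 133^2 = 17689 ≡ 100
17 = 16 + 1, so sig^17 ≡ 100·43 ≡ 10 (mod 143)
sig^17 mod 143 = 10 matches h.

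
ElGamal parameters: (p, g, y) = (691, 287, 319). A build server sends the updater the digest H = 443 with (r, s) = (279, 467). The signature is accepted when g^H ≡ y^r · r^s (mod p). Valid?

no

Left side g^H mod p:
287^2 = 82369 ≡ 140
287^4 ≡ 140^2 = 19600 ≡ 252
287^8 ≡ 252^2 = 63504 ≡ 623
287^16 ≡ 623^2 = 388129 ≡ 478
287^32 ≡ 478^2 = 228484 ≡ 454
287^64 ≡ 454^2 = 206116 ≡ 198
287^128 ≡ 198^2 = 39204 ≡ 508
287^256 ≡ 508^2 = 258064 ≡ 321
443 = 256 + 128 + 32 + 16 + 8 + 2 + 1, so 287^443 ≡ 321·508·454·478·623·140·287 ≡ 303 (mod 691)
Right side y^r · r^s mod p:
319^2 = 101761 ≡ 184
319^4 ≡ 184^2 = 33856 ≡ 688
319^8 ≡ 688^2 = 473344 ≡ 9
319^16 ≡ 9^2 = 81
319^32 ≡ 81^2 = 6561 ≡ 342
319^64 ≡ 342^2 = 116964 ≡ 185
319^128 ≡ 185^2 = 34225 ≡ 366
319^256 ≡ 366^2 = 133956 ≡ 593
279 = 256 + 16 + 4 + 2 + 1, so 319^279 ≡ 593·81·688·184·319 ≡ 649 (mod 691)
279^2 = 77841 ≡ 449
279^4 ≡ 449^2 = 201601 ≡ 520
279^8 ≡ 520^2 = 270400 ≡ 219
279^16 ≡ 219^2 = 47961 ≡ 282
279^32 ≡ 282^2 = 79524 ≡ 59
279^64 ≡ 59^2 = 3481 ≡ 26
279^128 ≡ 26^2 = 676
279^256 ≡ 676^2 = 456976 ≡ 225
467 = 256 + 128 + 64 + 16 + 2 + 1, so 279^467 ≡ 225·676·26·282·449·279 ≡ 239 (mod 691)
649·239 = 155111 ≡ 327 (mod 691)
303 ≠ 327, so verification fails.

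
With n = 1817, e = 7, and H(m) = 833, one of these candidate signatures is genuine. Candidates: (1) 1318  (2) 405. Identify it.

1

Candidate 1: 1318^2 = 1737124 ≡ 72; 1318^4 ≡ 72^2 = 5184 ≡ 1550; 7 = 4 + 2 + 1, so 1318^7 ≡ 1550·72·1318 ≡ 833 (mod 1817)
  → matches H(m) = 833
Candidate 2: 405^2 = 164025 ≡ 495; 405^4 ≡ 495^2 = 245025 ≡ 1547; 7 = 4 + 2 + 1, so 405^7 ≡ 1547·495·405 ≡ 180 (mod 1817)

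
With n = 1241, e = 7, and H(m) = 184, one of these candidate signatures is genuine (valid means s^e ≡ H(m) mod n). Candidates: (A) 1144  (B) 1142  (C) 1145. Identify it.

C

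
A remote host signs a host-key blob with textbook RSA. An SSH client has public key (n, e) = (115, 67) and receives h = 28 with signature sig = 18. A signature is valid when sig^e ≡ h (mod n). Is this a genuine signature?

forged

sig^2 ≡ 18^2 = 324 ≡ 94
sig^4 ≡ 94^2 = 8836 ≡ 96
sig^8 ≡ 96^2 = 9216 ≡ 16
sig^16 ≡ 16^2 = 256 ≡ 26
sig^32 ≡ 26^2 = 676 ≡ 101
sig^64 ≡ 101^2 = 10201 ≡ 81
67 = 64 + 2 + 1, so sig^67 ≡ 81·94·18 ≡ 87 (mod 115)
The recovered value 87 does not match the digest 28.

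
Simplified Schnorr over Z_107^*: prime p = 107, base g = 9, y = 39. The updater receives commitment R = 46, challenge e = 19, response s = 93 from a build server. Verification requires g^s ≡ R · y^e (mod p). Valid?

no

g^s mod p:
9^2 = 81
9^4 ≡ 81^2 = 6561 ≡ 34
9^8 ≡ 34^2 = 1156 ≡ 86
9^16 ≡ 86^2 = 7396 ≡ 13
9^32 ≡ 13^2 = 169 ≡ 62
9^64 ≡ 62^2 = 3844 ≡ 99
93 = 64 + 16 + 8 + 4 + 1, so 9^93 ≡ 99·13·86·34·9 ≡ 89 (mod 107)
R · y^e mod p:
39^2 = 1521 ≡ 23
39^4 ≡ 23^2 = 529 ≡ 101
39^8 ≡ 101^2 = 10201 ≡ 36
39^16 ≡ 36^2 = 1296 ≡ 12
19 = 16 + 2 + 1, so 39^19 ≡ 12·23·39 ≡ 64 (mod 107)
46·64 = 2944 ≡ 55 (mod 107)
89 ≠ 55; the check fails.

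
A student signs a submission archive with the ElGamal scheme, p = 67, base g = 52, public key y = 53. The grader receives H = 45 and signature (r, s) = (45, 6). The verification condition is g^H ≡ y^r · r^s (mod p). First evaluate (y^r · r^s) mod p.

Squares mod 67: 53^1≡53, 53^2≡62, 53^4≡25, 53^8≡22, 53^16≡15, 53^32≡24
45 = 32 + 8 + 4 + 1, so 53^45 ≡ 24·22·25·53 ≡ 53 (mod 67)
Squares mod 67: 45^1≡45, 45^2≡15, 45^4≡24
6 = 4 + 2, so 45^6 ≡ 24·15 ≡ 25 (mod 67)
y^r · r^s ≡ 53·25 = 1325 ≡ 52 (mod 67)

52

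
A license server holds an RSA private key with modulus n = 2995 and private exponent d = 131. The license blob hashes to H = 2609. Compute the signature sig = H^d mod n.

489

H^2 ≡ 2609^2 = 6806881 ≡ 2241
H^4 ≡ 2241^2 = 5022081 ≡ 2461
H^8 ≡ 2461^2 = 6056521 ≡ 631
H^16 ≡ 631^2 = 398161 ≡ 2821
H^32 ≡ 2821^2 = 7958041 ≡ 326
H^64 ≡ 326^2 = 106276 ≡ 1451
H^128 ≡ 1451^2 = 2105401 ≡ 2911
131 = 128 + 2 + 1, so H^131 ≡ 2911·2241·2609 ≡ 489 (mod 2995)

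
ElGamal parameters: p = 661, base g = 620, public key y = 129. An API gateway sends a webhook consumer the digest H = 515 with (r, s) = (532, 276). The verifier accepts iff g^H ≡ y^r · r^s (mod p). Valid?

no

Left side g^H mod p:
Squares mod 661: 620^1≡620, 620^2≡359, 620^4≡647, 620^8≡196, 620^16≡78, 620^32≡135, 620^64≡378, 620^128≡108, 620^256≡427, 620^512≡554
515 = 512 + 2 + 1, so 620^515 ≡ 554·359·620 ≡ 431 (mod 661)
Right side y^r · r^s mod p:
Squares mod 661: 129^1≡129, 129^2≡116, 129^4≡236, 129^8≡172, 129^16≡500, 129^32≡142, 129^64≡334, 129^128≡508, 129^256≡274, 129^512≡383
532 = 512 + 16 + 4, so 129^532 ≡ 383·500·236 ≡ 108 (mod 661)
Squares mod 661: 532^1≡532, 532^2≡116, 532^4≡236, 532^8≡172, 532^16≡500, 532^32≡142, 532^64≡334, 532^128≡508, 532^256≡274
276 = 256 + 16 + 4, so 532^276 ≡ 274·500·236 ≡ 507 (mod 661)
108·507 = 54756 ≡ 554 (mod 661)
431 ≠ 554, so verification fails.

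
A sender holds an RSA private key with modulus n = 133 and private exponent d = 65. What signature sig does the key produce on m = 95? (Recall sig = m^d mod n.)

m^2 ≡ 95^2 = 9025 ≡ 114
m^4 ≡ 114^2 = 12996 ≡ 95
m^8 ≡ 95^2 = 9025 ≡ 114
m^16 ≡ 114^2 = 12996 ≡ 95
m^32 ≡ 95^2 = 9025 ≡ 114
m^64 ≡ 114^2 = 12996 ≡ 95
65 = 64 + 1, so m^65 ≡ 95·95 ≡ 114 (mod 133)

114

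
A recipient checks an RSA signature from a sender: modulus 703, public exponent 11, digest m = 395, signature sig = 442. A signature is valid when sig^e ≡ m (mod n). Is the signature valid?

sig^2 ≡ 442^2 = 195364 ≡ 633
sig^4 ≡ 633^2 = 400689 ≡ 682
sig^8 ≡ 682^2 = 465124 ≡ 441
11 = 8 + 2 + 1, so sig^11 ≡ 441·633·442 ≡ 690 (mod 703)
The recovered value 690 does not match the digest 395.

invalid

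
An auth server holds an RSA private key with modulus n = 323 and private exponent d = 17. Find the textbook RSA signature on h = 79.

317

h^2 ≡ 79^2 = 6241 ≡ 104
h^4 ≡ 104^2 = 10816 ≡ 157
h^8 ≡ 157^2 = 24649 ≡ 101
h^16 ≡ 101^2 = 10201 ≡ 188
17 = 16 + 1, so h^17 ≡ 188·79 ≡ 317 (mod 323)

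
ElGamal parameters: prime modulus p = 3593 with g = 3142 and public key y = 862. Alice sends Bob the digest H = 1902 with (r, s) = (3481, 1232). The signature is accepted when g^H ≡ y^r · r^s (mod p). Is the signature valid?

valid

Left side g^H mod p:
3142^2 = 9872164 ≡ 2193
3142^4 ≡ 2193^2 = 4809249 ≡ 1815
3142^8 ≡ 1815^2 = 3294225 ≡ 3037
3142^16 ≡ 3037^2 = 9223369 ≡ 138
3142^32 ≡ 138^2 = 19044 ≡ 1079
3142^64 ≡ 1079^2 = 1164241 ≡ 109
3142^128 ≡ 109^2 = 11881 ≡ 1102
3142^256 ≡ 1102^2 = 1214404 ≡ 3563
3142^512 ≡ 3563^2 = 12694969 ≡ 900
3142^1024 ≡ 900^2 = 810000 ≡ 1575
1902 = 1024 + 512 + 256 + 64 + 32 + 8 + 4 + 2, so 3142^1902 ≡ 1575·900·3563·109·1079·3037·1815·2193 ≡ 1985 (mod 3593)
Right side y^r · r^s mod p:
862^2 = 743044 ≡ 2886
862^4 ≡ 2886^2 = 8328996 ≡ 422
862^8 ≡ 422^2 = 178084 ≡ 2027
862^16 ≡ 2027^2 = 4108729 ≡ 1930
862^32 ≡ 1930^2 = 3724900 ≡ 2552
862^64 ≡ 2552^2 = 6512704 ≡ 2188
862^128 ≡ 2188^2 = 4787344 ≡ 1468
862^256 ≡ 1468^2 = 2155024 ≡ 2817
862^512 ≡ 2817^2 = 7935489 ≡ 2145
862^1024 ≡ 2145^2 = 4601025 ≡ 1985
862^2048 ≡ 1985^2 = 3940225 ≡ 2297
3481 = 2048 + 1024 + 256 + 128 + 16 + 8 + 1, so 862^3481 ≡ 2297·1985·2817·1468·1930·2027·862 ≡ 3013 (mod 3593)
3481^2 = 12117361 ≡ 1765
3481^4 ≡ 1765^2 = 3115225 ≡ 94
3481^8 ≡ 94^2 = 8836 ≡ 1650
3481^16 ≡ 1650^2 = 2722500 ≡ 2599
3481^32 ≡ 2599^2 = 6754801 ≡ 3554
3481^64 ≡ 3554^2 = 12630916 ≡ 1521
3481^128 ≡ 1521^2 = 2313441 ≡ 3142
3481^256 ≡ 3142^2 = 9872164 ≡ 2193
3481^512 ≡ 2193^2 = 4809249 ≡ 1815
3481^1024 ≡ 1815^2 = 3294225 ≡ 3037
1232 = 1024 + 128 + 64 + 16, so 3481^1232 ≡ 3037·3142·1521·2599 ≡ 1886 (mod 3593)
3013·1886 = 5682518 ≡ 1985 (mod 3593)
1985 ≡ 1985 (mod 3593), so the signature is genuine.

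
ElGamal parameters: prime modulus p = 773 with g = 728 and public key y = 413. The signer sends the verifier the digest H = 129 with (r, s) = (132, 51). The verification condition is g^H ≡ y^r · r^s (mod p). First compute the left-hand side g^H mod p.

Squares mod 773: 728^1≡728, 728^2≡479, 728^4≡633, 728^8≡275, 728^16≡644, 728^32≡408, 728^64≡269, 728^128≡472
129 = 128 + 1, so 728^129 ≡ 472·728 ≡ 404 (mod 773)

404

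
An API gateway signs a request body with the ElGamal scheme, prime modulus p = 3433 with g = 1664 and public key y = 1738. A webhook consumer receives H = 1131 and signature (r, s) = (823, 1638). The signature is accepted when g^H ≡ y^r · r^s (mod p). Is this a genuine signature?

genuine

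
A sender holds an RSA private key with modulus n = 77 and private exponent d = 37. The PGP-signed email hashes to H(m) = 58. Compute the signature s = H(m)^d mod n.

9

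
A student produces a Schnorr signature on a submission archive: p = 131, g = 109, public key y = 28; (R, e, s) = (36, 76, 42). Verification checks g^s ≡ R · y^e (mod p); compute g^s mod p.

109^2 = 11881 ≡ 91
109^4 ≡ 91^2 = 8281 ≡ 28
109^8 ≡ 28^2 = 784 ≡ 129
109^16 ≡ 129^2 = 16641 ≡ 4
109^32 ≡ 4^2 = 16
42 = 32 + 8 + 2, so 109^42 ≡ 16·129·91 ≡ 101 (mod 131)

101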